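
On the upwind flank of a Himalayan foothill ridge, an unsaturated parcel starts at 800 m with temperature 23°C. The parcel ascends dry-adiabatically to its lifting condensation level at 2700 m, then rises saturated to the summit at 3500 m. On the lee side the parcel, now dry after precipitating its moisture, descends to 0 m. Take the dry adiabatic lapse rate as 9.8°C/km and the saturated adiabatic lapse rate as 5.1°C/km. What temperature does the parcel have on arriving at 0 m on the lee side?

34.6°C

800–2700 m, dry: Δz = 1.9 km ⇒ ΔT = -18.62°C; T = 4.38°C
2700–3500 m, saturated: Δz = 0.8 km ⇒ ΔT = -4.08°C; T = 0.3°C
3500–0 m, dry descent: Δz = 3.5 km ⇒ ΔT = +34.3°C; T = 34.6°C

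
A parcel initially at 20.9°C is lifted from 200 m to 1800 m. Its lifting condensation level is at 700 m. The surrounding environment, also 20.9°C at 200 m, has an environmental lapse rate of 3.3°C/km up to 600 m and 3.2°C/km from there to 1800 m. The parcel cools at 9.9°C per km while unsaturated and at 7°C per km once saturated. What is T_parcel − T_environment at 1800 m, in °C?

-7.49°C (parcel cooler than environment)

Parcel:
  200–700 m, dry: Δz = 0.5 km ⇒ ΔT = -4.95°C; T = 15.95°C
  700–1800 m, saturated: Δz = 1.1 km ⇒ ΔT = -7.7°C; T = 8.25°C
Environment:
  200–600 m, environment, lower layer: Δz = 0.4 km ⇒ ΔT = -1.32°C; T = 19.58°C
  600–1800 m, environment, upper layer: Δz = 1.2 km ⇒ ΔT = -3.84°C; T = 15.74°C
T_parcel − T_env = 8.25 − 15.74 = -7.49°C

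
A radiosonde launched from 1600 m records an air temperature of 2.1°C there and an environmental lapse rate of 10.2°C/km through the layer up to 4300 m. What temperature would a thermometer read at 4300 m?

From 1600 m to 4300 m (environmental): cools by 10.2 × 2.7 = 27.54°C, giving -25.44°C.

-25.44°C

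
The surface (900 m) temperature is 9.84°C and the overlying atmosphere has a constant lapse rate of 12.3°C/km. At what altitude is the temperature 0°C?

1700 m

Height above start = (9.84 − 0) / 12.3 = 0.8 km
Altitude = 900 m + 800 m = 1700 m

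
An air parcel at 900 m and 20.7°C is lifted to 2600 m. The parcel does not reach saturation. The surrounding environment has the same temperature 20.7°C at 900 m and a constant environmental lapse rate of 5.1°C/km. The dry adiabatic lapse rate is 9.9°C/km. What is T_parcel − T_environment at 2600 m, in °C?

Parcel:
  Dry to 2600 m: -9.9 × 1.7 km = -16.83°C, so T = 3.87°C.
Environment:
  Environment to 2600 m: -5.1 × 1.7 km = -8.67°C, so T = 12.03°C.
T_parcel − T_env = 3.87 − 12.03 = -8.16°C

-8.16°C (parcel cooler than environment)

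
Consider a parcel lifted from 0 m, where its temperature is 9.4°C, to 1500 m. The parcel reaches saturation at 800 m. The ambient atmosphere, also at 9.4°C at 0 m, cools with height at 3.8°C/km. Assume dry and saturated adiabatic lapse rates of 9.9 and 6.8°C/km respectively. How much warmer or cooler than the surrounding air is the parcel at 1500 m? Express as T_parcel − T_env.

-6.98°C (parcel cooler than environment)

Parcel:
  0 → 800 m (dry, 9.9°C/km): ΔT = -9.9 × 0.8 = -7.92°C → T = 1.48°C
  800 → 1500 m (saturated, 6.8°C/km): ΔT = -6.8 × 0.7 = -4.76°C → T = -3.28°C
Environment:
  0 → 1500 m (environment, 3.8°C/km): ΔT = -3.8 × 1.5 = -5.7°C → T = 3.7°C
T_parcel − T_env = -3.28 − 3.7 = -6.98°C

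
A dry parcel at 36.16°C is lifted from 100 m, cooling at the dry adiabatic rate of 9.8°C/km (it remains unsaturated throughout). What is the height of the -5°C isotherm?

4300 m

Height above start = (36.16 − (-5)) / 9.8 = 4.2 km
Altitude = 100 m + 4200 m = 4300 m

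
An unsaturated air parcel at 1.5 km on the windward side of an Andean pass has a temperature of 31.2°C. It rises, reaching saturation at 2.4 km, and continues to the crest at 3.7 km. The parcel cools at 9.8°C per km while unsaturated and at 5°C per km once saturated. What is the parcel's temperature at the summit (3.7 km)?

15.88°C

Dry to 2400 m: -9.8 × 0.9 km = -8.82°C, so T = 22.38°C.
Saturated to 3700 m: -5 × 1.3 km = -6.5°C, so T = 15.88°C.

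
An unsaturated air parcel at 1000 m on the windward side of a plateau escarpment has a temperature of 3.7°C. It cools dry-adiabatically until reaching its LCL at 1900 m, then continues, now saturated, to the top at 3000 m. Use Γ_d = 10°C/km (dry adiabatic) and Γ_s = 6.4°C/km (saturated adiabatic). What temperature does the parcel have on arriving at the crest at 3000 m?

-12.34°C

1000 → 1900 m (dry, 10°C/km): ΔT = -10 × 0.9 = -9°C → T = -5.3°C
1900 → 3000 m (saturated, 6.4°C/km): ΔT = -6.4 × 1.1 = -7.04°C → T = -12.34°C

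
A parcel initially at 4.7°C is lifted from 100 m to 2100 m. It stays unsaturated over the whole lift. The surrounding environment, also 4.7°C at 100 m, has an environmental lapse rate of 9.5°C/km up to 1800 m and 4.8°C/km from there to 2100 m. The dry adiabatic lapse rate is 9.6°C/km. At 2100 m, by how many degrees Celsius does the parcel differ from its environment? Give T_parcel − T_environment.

-1.61°C (parcel cooler than environment)

Parcel:
  100 → 2100 m (dry, 9.6°C/km): ΔT = -9.6 × 2 = -19.2°C → T = -14.5°C
Environment:
  100 → 1800 m (environment, lower layer, 9.5°C/km): ΔT = -9.5 × 1.7 = -16.15°C → T = -11.45°C
  1800 → 2100 m (environment, upper layer, 4.8°C/km): ΔT = -4.8 × 0.3 = -1.44°C → T = -12.89°C
T_parcel − T_env = -14.5 − (-12.89) = -1.61°C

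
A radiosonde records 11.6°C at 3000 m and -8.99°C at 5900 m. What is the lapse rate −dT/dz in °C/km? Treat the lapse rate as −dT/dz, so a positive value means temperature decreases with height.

7.1°C/km

Γ = −ΔT/Δz = (11.6 − (-8.99)) / (5900 − 3000) m
  = 20.59°C / 2.9 km = 7.1°C/km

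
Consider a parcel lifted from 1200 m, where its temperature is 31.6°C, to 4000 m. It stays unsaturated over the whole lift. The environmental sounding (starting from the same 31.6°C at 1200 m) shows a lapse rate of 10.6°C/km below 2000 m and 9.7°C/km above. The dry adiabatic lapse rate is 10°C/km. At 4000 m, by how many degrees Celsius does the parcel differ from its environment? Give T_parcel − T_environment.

-0.12°C (parcel cooler than environment)

Parcel:
  1200 → 4000 m (dry, 10°C/km): ΔT = -10 × 2.8 = -28°C → T = 3.6°C
Environment:
  1200 → 2000 m (environment, lower layer, 10.6°C/km): ΔT = -10.6 × 0.8 = -8.48°C → T = 23.12°C
  2000 → 4000 m (environment, upper layer, 9.7°C/km): ΔT = -9.7 × 2 = -19.4°C → T = 3.72°C
T_parcel − T_env = 3.6 − 3.72 = -0.12°C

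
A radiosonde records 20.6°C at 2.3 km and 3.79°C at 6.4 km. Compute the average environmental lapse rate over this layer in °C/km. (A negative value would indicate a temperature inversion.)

4.1°C/km

Γ = −ΔT/Δz = (20.6 − 3.79) / (6400 − 2300) m
  = 16.81°C / 4.1 km = 4.1°C/km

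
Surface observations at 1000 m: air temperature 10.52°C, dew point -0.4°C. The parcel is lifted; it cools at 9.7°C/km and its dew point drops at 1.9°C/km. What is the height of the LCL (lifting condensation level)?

T and T_d converge at 9.7 − 1.9 = 7.8°C per km
Height above start = (10.52 − (-0.4)) / 7.8 = 1.4 km
LCL altitude = 1000 m + 1400 m = 2400 m

2400 m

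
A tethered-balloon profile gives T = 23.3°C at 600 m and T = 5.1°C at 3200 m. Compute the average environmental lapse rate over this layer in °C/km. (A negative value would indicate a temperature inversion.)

Γ = −ΔT/Δz = (23.3 − 5.1) / (3200 − 600) m
  = 18.2°C / 2.6 km = 7°C/km

7°C/km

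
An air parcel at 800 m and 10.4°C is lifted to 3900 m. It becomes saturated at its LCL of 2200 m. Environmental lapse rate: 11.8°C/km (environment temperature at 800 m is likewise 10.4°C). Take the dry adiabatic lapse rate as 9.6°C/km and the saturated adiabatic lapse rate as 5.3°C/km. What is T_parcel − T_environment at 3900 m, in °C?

+14.13°C (parcel warmer than environment)

Parcel:
  From 800 m to 2200 m (dry): cools by 9.6 × 1.4 = 13.44°C, giving -3.04°C.
  From 2200 m to 3900 m (saturated): cools by 5.3 × 1.7 = 9.01°C, giving -12.05°C.
Environment:
  From 800 m to 3900 m (environment): cools by 11.8 × 3.1 = 36.58°C, giving -26.18°C.
T_parcel − T_env = -12.05 − (-26.18) = +14.13°C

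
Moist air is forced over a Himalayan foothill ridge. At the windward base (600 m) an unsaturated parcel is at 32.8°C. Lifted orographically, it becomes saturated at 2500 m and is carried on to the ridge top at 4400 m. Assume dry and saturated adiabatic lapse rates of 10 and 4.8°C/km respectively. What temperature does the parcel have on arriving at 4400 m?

4.68°C

Dry to 2500 m: -10 × 1.9 km = -19°C, so T = 13.8°C.
Saturated to 4400 m: -4.8 × 1.9 km = -9.12°C, so T = 4.68°C.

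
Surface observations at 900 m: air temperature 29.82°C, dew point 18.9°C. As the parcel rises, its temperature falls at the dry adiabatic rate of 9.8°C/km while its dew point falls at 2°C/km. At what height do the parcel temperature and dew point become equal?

T and T_d converge at 9.8 − 2 = 7.8°C per km
Height above start = (29.82 − 18.9) / 7.8 = 1.4 km
LCL altitude = 900 m + 1400 m = 2300 m

2300 m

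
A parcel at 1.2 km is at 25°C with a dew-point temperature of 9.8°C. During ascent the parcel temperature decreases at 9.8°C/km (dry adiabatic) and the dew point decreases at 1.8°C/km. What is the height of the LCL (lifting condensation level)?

T and T_d converge at 9.8 − 1.8 = 8°C per km
Height above start = (25 − 9.8) / 8 = 1.9 km
LCL altitude = 1200 m + 1900 m = 3100 m

3.1 km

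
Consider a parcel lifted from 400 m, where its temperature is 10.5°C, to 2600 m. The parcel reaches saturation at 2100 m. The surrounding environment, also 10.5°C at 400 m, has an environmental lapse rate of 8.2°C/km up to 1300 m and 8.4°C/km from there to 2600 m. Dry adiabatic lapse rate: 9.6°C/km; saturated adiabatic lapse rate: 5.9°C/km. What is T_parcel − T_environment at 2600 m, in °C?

Parcel:
  From 400 m to 2100 m (dry): cools by 9.6 × 1.7 = 16.32°C, giving -5.82°C.
  From 2100 m to 2600 m (saturated): cools by 5.9 × 0.5 = 2.95°C, giving -8.77°C.
Environment:
  From 400 m to 1300 m (environment, lower layer): cools by 8.2 × 0.9 = 7.38°C, giving 3.12°C.
  From 1300 m to 2600 m (environment, upper layer): cools by 8.4 × 1.3 = 10.92°C, giving -7.8°C.
T_parcel − T_env = -8.77 − (-7.8) = -0.97°C

-0.97°C (parcel cooler than environment)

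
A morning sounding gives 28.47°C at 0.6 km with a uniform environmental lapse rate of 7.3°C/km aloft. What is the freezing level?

Height above start = (28.47 − 0) / 7.3 = 3.9 km
Altitude = 600 m + 3900 m = 4500 m

4.5 km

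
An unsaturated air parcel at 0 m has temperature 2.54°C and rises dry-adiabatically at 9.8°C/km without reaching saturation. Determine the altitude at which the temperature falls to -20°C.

2300 m

Height above start = (2.54 − (-20)) / 9.8 = 2.3 km
Altitude = 0 m + 2300 m = 2300 m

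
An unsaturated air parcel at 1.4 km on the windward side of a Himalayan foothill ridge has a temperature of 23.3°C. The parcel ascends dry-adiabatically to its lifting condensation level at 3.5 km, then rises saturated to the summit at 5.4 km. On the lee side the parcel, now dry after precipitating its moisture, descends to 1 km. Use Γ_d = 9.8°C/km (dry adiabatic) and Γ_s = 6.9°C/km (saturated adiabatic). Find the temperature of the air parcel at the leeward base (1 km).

From 1400 m to 3500 m (dry): cools by 9.8 × 2.1 = 20.58°C, giving 2.72°C.
From 3500 m to 5400 m (saturated): cools by 6.9 × 1.9 = 13.11°C, giving -10.39°C.
From 5400 m to 1000 m (dry descent): warms by 9.8 × 4.4 = 43.12°C, giving 32.73°C.

32.73°C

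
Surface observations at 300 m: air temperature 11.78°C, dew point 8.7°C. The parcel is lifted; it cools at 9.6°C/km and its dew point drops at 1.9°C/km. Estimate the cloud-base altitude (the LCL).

700 m

T and T_d converge at 9.6 − 1.9 = 7.7°C per km
Height above start = (11.78 − 8.7) / 7.7 = 0.4 km
LCL altitude = 300 m + 400 m = 700 m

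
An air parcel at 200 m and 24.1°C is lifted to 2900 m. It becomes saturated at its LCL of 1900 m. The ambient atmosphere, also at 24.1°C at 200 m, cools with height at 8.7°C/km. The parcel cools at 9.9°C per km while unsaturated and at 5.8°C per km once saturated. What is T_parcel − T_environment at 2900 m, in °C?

Parcel:
  Dry to 1900 m: -9.9 × 1.7 km = -16.83°C, so T = 7.27°C.
  Saturated to 2900 m: -5.8 × 1 km = -5.8°C, so T = 1.47°C.
Environment:
  Environment to 2900 m: -8.7 × 2.7 km = -23.49°C, so T = 0.61°C.
T_parcel − T_env = 1.47 − 0.61 = +0.86°C

+0.86°C (parcel warmer than environment)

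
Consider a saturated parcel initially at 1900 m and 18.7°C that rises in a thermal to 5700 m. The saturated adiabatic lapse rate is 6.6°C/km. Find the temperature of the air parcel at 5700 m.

1900 → 5700 m (saturated adiabatic, 6.6°C/km): ΔT = -6.6 × 3.8 = -25.08°C → T = -6.38°C

-6.38°C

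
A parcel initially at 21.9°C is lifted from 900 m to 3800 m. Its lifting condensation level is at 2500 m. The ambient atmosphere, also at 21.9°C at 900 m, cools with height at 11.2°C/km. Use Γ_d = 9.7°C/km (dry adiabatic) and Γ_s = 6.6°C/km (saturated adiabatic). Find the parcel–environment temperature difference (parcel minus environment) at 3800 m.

+8.38°C (parcel warmer than environment)

Parcel:
  Dry to 2500 m: -9.7 × 1.6 km = -15.52°C, so T = 6.38°C.
  Saturated to 3800 m: -6.6 × 1.3 km = -8.58°C, so T = -2.2°C.
Environment:
  Environment to 3800 m: -11.2 × 2.9 km = -32.48°C, so T = -10.58°C.
T_parcel − T_env = -2.2 − (-10.58) = +8.38°C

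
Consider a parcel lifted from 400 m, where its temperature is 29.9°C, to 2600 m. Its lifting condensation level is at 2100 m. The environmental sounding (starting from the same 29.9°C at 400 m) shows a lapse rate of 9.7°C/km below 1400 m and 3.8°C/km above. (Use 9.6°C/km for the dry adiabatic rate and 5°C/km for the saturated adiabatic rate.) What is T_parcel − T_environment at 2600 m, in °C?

Parcel:
  400–2100 m, dry: Δz = 1.7 km ⇒ ΔT = -16.32°C; T = 13.58°C
  2100–2600 m, saturated: Δz = 0.5 km ⇒ ΔT = -2.5°C; T = 11.08°C
Environment:
  400–1400 m, environment, lower layer: Δz = 1 km ⇒ ΔT = -9.7°C; T = 20.2°C
  1400–2600 m, environment, upper layer: Δz = 1.2 km ⇒ ΔT = -4.56°C; T = 15.64°C
T_parcel − T_env = 11.08 − 15.64 = -4.56°C

-4.56°C (parcel cooler than environment)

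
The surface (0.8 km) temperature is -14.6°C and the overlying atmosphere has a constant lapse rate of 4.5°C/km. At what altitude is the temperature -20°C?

Height above start = (-14.6 − (-20)) / 4.5 = 1.2 km
Altitude = 800 m + 1200 m = 2000 m

2 km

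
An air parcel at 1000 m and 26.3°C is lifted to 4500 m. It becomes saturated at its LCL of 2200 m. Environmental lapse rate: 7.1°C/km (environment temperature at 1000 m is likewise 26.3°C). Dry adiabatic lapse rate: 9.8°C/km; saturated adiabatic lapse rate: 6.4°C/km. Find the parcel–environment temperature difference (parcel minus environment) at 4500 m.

Parcel:
  1000–2200 m, dry: Δz = 1.2 km ⇒ ΔT = -11.76°C; T = 14.54°C
  2200–4500 m, saturated: Δz = 2.3 km ⇒ ΔT = -14.72°C; T = -0.18°C
Environment:
  1000–4500 m, environment: Δz = 3.5 km ⇒ ΔT = -24.85°C; T = 1.45°C
T_parcel − T_env = -0.18 − 1.45 = -1.63°C

-1.63°C (parcel cooler than environment)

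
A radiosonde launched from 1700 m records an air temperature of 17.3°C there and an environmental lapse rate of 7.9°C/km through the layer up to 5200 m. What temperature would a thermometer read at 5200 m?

From 1700 m to 5200 m (environmental): cools by 7.9 × 3.5 = 27.65°C, giving -10.35°C.

-10.35°C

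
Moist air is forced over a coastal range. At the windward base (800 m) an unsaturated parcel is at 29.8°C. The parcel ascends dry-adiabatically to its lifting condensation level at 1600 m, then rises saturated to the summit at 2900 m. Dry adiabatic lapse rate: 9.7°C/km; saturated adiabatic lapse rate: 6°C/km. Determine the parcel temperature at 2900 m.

14.24°C

800 → 1600 m (dry, 9.7°C/km): ΔT = -9.7 × 0.8 = -7.76°C → T = 22.04°C
1600 → 2900 m (saturated, 6°C/km): ΔT = -6 × 1.3 = -7.8°C → T = 14.24°C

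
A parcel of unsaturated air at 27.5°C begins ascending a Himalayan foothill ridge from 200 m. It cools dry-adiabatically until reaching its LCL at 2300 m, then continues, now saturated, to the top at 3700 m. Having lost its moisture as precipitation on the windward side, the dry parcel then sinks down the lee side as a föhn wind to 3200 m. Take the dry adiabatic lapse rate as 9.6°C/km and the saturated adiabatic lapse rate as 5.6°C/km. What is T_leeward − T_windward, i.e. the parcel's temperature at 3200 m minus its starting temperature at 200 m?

-23.2°C

200–2300 m, dry: Δz = 2.1 km ⇒ ΔT = -20.16°C; T = 7.34°C
2300–3700 m, saturated: Δz = 1.4 km ⇒ ΔT = -7.84°C; T = -0.5°C
3700–3200 m, dry descent: Δz = 0.5 km ⇒ ΔT = +4.8°C; T = 4.3°C
Net change vs windward start: 4.3 − 27.5 = -23.2°C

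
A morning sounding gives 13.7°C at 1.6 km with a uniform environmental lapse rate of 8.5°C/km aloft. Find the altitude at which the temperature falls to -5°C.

Height above start = (13.7 − (-5)) / 8.5 = 2.2 km
Altitude = 1600 m + 2200 m = 3800 m

3.8 km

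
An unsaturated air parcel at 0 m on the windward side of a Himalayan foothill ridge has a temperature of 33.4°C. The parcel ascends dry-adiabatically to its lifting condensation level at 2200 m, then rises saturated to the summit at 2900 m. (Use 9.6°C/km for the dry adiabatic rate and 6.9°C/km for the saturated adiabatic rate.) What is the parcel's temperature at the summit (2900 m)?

7.45°C

0–2200 m, dry: Δz = 2.2 km ⇒ ΔT = -21.12°C; T = 12.28°C
2200–2900 m, saturated: Δz = 0.7 km ⇒ ΔT = -4.83°C; T = 7.45°C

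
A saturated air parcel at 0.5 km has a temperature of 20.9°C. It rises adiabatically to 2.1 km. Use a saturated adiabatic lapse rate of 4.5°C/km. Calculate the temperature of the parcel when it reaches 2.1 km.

13.7°C

From 500 m to 2100 m (saturated adiabatic): cools by 4.5 × 1.6 = 7.2°C, giving 13.7°C.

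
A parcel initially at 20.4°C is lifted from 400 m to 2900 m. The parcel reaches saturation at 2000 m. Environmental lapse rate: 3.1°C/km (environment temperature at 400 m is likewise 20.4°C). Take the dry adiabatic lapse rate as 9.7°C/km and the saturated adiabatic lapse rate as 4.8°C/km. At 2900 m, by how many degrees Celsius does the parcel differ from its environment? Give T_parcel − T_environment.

-12.09°C (parcel cooler than environment)

Parcel:
  400 → 2000 m (dry, 9.7°C/km): ΔT = -9.7 × 1.6 = -15.52°C → T = 4.88°C
  2000 → 2900 m (saturated, 4.8°C/km): ΔT = -4.8 × 0.9 = -4.32°C → T = 0.56°C
Environment:
  400 → 2900 m (environment, 3.1°C/km): ΔT = -3.1 × 2.5 = -7.75°C → T = 12.65°C
T_parcel − T_env = 0.56 − 12.65 = -12.09°C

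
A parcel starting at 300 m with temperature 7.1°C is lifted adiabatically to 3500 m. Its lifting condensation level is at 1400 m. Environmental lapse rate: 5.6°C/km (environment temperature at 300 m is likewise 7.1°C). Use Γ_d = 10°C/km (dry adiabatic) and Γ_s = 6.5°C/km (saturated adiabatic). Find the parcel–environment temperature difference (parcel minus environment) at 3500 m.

Parcel:
  300–1400 m, dry: Δz = 1.1 km ⇒ ΔT = -11°C; T = -3.9°C
  1400–3500 m, saturated: Δz = 2.1 km ⇒ ΔT = -13.65°C; T = -17.55°C
Environment:
  300–3500 m, environment: Δz = 3.2 km ⇒ ΔT = -17.92°C; T = -10.82°C
T_parcel − T_env = -17.55 − (-10.82) = -6.73°C

-6.73°C (parcel cooler than environment)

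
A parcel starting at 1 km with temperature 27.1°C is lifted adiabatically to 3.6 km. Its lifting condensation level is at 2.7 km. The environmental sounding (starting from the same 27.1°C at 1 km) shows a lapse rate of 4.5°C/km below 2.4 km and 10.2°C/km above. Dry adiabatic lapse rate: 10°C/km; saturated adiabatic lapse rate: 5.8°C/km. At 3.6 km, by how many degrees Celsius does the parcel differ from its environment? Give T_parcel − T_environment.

-3.68°C (parcel cooler than environment)

Parcel:
  Dry to 2700 m: -10 × 1.7 km = -17°C, so T = 10.1°C.
  Saturated to 3600 m: -5.8 × 0.9 km = -5.22°C, so T = 4.88°C.
Environment:
  Environment, lower layer to 2400 m: -4.5 × 1.4 km = -6.3°C, so T = 20.8°C.
  Environment, upper layer to 3600 m: -10.2 × 1.2 km = -12.24°C, so T = 8.56°C.
T_parcel − T_env = 4.88 − 8.56 = -3.68°C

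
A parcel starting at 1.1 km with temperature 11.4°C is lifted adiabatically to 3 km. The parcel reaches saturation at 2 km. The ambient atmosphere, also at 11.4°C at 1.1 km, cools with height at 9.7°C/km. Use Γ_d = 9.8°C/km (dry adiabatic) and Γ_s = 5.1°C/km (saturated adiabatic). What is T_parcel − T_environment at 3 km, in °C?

Parcel:
  1100 → 2000 m (dry, 9.8°C/km): ΔT = -9.8 × 0.9 = -8.82°C → T = 2.58°C
  2000 → 3000 m (saturated, 5.1°C/km): ΔT = -5.1 × 1 = -5.1°C → T = -2.52°C
Environment:
  1100 → 3000 m (environment, 9.7°C/km): ΔT = -9.7 × 1.9 = -18.43°C → T = -7.03°C
T_parcel − T_env = -2.52 − (-7.03) = +4.51°C

+4.51°C (parcel warmer than environment)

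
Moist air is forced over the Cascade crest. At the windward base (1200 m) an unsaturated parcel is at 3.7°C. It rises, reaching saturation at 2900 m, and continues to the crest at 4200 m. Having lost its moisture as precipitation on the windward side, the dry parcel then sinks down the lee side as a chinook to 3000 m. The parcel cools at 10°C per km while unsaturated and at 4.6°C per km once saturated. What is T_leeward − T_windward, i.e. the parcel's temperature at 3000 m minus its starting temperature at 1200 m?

-10.98°C

From 1200 m to 2900 m (dry): cools by 10 × 1.7 = 17°C, giving -13.3°C.
From 2900 m to 4200 m (saturated): cools by 4.6 × 1.3 = 5.98°C, giving -19.28°C.
From 4200 m to 3000 m (dry descent): warms by 10 × 1.2 = 12°C, giving -7.28°C.
Net change vs windward start: -7.28 − 3.7 = -10.98°C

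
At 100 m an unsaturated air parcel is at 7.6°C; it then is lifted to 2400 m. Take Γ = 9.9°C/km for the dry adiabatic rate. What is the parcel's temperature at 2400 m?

-15.17°C

100 → 2400 m (dry adiabatic, 9.9°C/km): ΔT = -9.9 × 2.3 = -22.77°C → T = -15.17°C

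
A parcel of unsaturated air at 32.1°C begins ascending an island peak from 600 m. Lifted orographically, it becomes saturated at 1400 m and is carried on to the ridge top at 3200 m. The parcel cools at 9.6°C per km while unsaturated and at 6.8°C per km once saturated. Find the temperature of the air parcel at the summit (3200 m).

12.18°C

From 600 m to 1400 m (dry): cools by 9.6 × 0.8 = 7.68°C, giving 24.42°C.
From 1400 m to 3200 m (saturated): cools by 6.8 × 1.8 = 12.24°C, giving 12.18°C.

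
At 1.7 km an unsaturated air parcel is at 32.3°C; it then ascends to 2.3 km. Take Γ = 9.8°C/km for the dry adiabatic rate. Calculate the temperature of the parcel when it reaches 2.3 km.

From 1700 m to 2300 m (dry adiabatic): cools by 9.8 × 0.6 = 5.88°C, giving 26.42°C.

26.42°C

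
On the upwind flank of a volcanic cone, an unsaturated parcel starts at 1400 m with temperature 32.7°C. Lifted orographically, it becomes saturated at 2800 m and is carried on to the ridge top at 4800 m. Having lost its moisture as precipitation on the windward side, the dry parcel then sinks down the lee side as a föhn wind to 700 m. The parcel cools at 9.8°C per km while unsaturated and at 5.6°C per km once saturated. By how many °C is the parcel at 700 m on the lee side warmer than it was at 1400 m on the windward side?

1400–2800 m, dry: Δz = 1.4 km ⇒ ΔT = -13.72°C; T = 18.98°C
2800–4800 m, saturated: Δz = 2 km ⇒ ΔT = -11.2°C; T = 7.78°C
4800–700 m, dry descent: Δz = 4.1 km ⇒ ΔT = +40.18°C; T = 47.96°C
Net change vs windward start: 47.96 − 32.7 = +15.26°C

+15.26°C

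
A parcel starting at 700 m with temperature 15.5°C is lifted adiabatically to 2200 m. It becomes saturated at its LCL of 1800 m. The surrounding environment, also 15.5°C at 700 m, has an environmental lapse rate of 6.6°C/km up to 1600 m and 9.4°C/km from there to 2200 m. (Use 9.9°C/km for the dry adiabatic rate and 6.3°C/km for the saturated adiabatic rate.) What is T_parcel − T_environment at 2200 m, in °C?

Parcel:
  700 → 1800 m (dry, 9.9°C/km): ΔT = -9.9 × 1.1 = -10.89°C → T = 4.61°C
  1800 → 2200 m (saturated, 6.3°C/km): ΔT = -6.3 × 0.4 = -2.52°C → T = 2.09°C
Environment:
  700 → 1600 m (environment, lower layer, 6.6°C/km): ΔT = -6.6 × 0.9 = -5.94°C → T = 9.56°C
  1600 → 2200 m (environment, upper layer, 9.4°C/km): ΔT = -9.4 × 0.6 = -5.64°C → T = 3.92°C
T_parcel − T_env = 2.09 − 3.92 = -1.83°C

-1.83°C (parcel cooler than environment)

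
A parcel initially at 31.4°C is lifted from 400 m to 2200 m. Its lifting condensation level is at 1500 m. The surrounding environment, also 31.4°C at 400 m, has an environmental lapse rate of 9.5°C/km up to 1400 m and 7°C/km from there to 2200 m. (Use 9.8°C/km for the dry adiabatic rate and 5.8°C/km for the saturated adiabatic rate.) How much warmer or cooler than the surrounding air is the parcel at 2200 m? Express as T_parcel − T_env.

+0.26°C (parcel warmer than environment)

Parcel:
  400 → 1500 m (dry, 9.8°C/km): ΔT = -9.8 × 1.1 = -10.78°C → T = 20.62°C
  1500 → 2200 m (saturated, 5.8°C/km): ΔT = -5.8 × 0.7 = -4.06°C → T = 16.56°C
Environment:
  400 → 1400 m (environment, lower layer, 9.5°C/km): ΔT = -9.5 × 1 = -9.5°C → T = 21.9°C
  1400 → 2200 m (environment, upper layer, 7°C/km): ΔT = -7 × 0.8 = -5.6°C → T = 16.3°C
T_parcel − T_env = 16.56 − 16.3 = +0.26°C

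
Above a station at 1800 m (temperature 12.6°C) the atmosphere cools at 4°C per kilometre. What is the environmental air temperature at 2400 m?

10.2°C

1800–2400 m, environmental: Δz = 0.6 km ⇒ ΔT = -2.4°C; T = 10.2°C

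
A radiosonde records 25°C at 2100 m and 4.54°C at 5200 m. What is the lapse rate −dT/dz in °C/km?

6.6°C/km

Γ = −ΔT/Δz = (25 − 4.54) / (5200 − 2100) m
  = 20.46°C / 3.1 km = 6.6°C/km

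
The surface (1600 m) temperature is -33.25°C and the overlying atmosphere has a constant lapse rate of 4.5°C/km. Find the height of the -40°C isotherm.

Height above start = (-33.25 − (-40)) / 4.5 = 1.5 km
Altitude = 1600 m + 1500 m = 3100 m

3100 m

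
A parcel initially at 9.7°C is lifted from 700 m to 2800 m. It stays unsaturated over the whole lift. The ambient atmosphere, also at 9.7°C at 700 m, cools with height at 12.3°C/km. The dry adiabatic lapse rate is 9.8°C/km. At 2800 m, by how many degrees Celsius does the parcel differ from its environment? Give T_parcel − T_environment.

+5.25°C (parcel warmer than environment)

Parcel:
  From 700 m to 2800 m (dry): cools by 9.8 × 2.1 = 20.58°C, giving -10.88°C.
Environment:
  From 700 m to 2800 m (environment): cools by 12.3 × 2.1 = 25.83°C, giving -16.13°C.
T_parcel − T_env = -10.88 − (-16.13) = +5.25°C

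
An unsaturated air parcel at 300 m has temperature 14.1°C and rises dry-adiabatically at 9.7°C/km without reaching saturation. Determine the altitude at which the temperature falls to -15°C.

Height above start = (14.1 − (-15)) / 9.7 = 3 km
Altitude = 300 m + 3000 m = 3300 m

3300 m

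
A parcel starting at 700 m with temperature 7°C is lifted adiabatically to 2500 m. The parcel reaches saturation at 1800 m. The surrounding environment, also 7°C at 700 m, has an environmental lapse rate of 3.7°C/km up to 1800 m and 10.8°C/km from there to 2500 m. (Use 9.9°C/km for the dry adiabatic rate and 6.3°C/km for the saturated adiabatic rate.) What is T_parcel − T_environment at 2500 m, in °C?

Parcel:
  700 → 1800 m (dry, 9.9°C/km): ΔT = -9.9 × 1.1 = -10.89°C → T = -3.89°C
  1800 → 2500 m (saturated, 6.3°C/km): ΔT = -6.3 × 0.7 = -4.41°C → T = -8.3°C
Environment:
  700 → 1800 m (environment, lower layer, 3.7°C/km): ΔT = -3.7 × 1.1 = -4.07°C → T = 2.93°C
  1800 → 2500 m (environment, upper layer, 10.8°C/km): ΔT = -10.8 × 0.7 = -7.56°C → T = -4.63°C
T_parcel − T_env = -8.3 − (-4.63) = -3.67°C

-3.67°C (parcel cooler than environment)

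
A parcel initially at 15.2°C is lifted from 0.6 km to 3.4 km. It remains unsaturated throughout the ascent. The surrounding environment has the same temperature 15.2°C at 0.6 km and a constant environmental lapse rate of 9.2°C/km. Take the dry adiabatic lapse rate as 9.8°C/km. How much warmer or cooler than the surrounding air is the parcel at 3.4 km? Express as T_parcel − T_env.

-1.68°C (parcel cooler than environment)

Parcel:
  From 600 m to 3400 m (dry): cools by 9.8 × 2.8 = 27.44°C, giving -12.24°C.
Environment:
  From 600 m to 3400 m (environment): cools by 9.2 × 2.8 = 25.76°C, giving -10.56°C.
T_parcel − T_env = -12.24 − (-10.56) = -1.68°C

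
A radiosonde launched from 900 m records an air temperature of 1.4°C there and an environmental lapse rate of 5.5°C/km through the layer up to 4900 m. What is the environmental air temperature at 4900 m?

-20.6°C

Environmental to 4900 m: -5.5 × 4 km = -22°C, so T = -20.6°C.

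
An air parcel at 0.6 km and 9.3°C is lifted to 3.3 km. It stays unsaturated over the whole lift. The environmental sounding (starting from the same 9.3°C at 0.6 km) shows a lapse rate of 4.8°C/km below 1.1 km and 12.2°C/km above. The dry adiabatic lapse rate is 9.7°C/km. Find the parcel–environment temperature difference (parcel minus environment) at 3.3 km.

+3.05°C (parcel warmer than environment)

Parcel:
  600 → 3300 m (dry, 9.7°C/km): ΔT = -9.7 × 2.7 = -26.19°C → T = -16.89°C
Environment:
  600 → 1100 m (environment, lower layer, 4.8°C/km): ΔT = -4.8 × 0.5 = -2.4°C → T = 6.9°C
  1100 → 3300 m (environment, upper layer, 12.2°C/km): ΔT = -12.2 × 2.2 = -26.84°C → T = -19.94°C
T_parcel − T_env = -16.89 − (-19.94) = +3.05°C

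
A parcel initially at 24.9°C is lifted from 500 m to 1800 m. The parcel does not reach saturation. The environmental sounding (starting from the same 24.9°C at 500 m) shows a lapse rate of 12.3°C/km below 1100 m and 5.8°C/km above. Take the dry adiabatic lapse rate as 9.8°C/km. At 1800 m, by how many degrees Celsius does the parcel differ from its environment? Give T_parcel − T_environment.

Parcel:
  500–1800 m, dry: Δz = 1.3 km ⇒ ΔT = -12.74°C; T = 12.16°C
Environment:
  500–1100 m, environment, lower layer: Δz = 0.6 km ⇒ ΔT = -7.38°C; T = 17.52°C
  1100–1800 m, environment, upper layer: Δz = 0.7 km ⇒ ΔT = -4.06°C; T = 13.46°C
T_parcel − T_env = 12.16 − 13.46 = -1.3°C

-1.3°C (parcel cooler than environment)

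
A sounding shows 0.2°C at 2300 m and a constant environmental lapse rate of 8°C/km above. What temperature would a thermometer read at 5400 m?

2300 → 5400 m (environmental, 8°C/km): ΔT = -8 × 3.1 = -24.8°C → T = -24.6°C

-24.6°C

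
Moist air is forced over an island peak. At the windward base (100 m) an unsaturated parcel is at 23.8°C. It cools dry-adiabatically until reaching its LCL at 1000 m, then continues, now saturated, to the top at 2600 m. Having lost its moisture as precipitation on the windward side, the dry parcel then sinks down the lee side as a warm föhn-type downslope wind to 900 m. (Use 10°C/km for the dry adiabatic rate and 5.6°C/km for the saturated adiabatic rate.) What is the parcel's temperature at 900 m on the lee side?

100–1000 m, dry: Δz = 0.9 km ⇒ ΔT = -9°C; T = 14.8°C
1000–2600 m, saturated: Δz = 1.6 km ⇒ ΔT = -8.96°C; T = 5.84°C
2600–900 m, dry descent: Δz = 1.7 km ⇒ ΔT = +17°C; T = 22.84°C

22.84°C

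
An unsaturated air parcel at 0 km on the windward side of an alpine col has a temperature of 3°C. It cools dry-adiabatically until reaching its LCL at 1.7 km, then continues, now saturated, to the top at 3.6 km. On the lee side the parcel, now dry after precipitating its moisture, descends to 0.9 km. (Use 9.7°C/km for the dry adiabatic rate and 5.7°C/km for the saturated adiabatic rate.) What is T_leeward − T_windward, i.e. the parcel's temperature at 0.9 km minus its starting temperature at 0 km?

0–1700 m, dry: Δz = 1.7 km ⇒ ΔT = -16.49°C; T = -13.49°C
1700–3600 m, saturated: Δz = 1.9 km ⇒ ΔT = -10.83°C; T = -24.32°C
3600–900 m, dry descent: Δz = 2.7 km ⇒ ΔT = +26.19°C; T = 1.87°C
Net change vs windward start: 1.87 − 3 = -1.13°C

-1.13°C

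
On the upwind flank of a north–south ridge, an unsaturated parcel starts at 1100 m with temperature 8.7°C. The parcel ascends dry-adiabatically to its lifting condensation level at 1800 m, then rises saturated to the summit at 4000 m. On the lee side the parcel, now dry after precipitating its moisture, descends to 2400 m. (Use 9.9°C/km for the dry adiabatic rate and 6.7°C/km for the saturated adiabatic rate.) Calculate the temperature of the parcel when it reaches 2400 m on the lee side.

2.87°C

1100–1800 m, dry: Δz = 0.7 km ⇒ ΔT = -6.93°C; T = 1.77°C
1800–4000 m, saturated: Δz = 2.2 km ⇒ ΔT = -14.74°C; T = -12.97°C
4000–2400 m, dry descent: Δz = 1.6 km ⇒ ΔT = +15.84°C; T = 2.87°C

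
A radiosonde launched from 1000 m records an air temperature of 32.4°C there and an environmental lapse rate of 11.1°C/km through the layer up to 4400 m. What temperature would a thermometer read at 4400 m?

-5.34°C

Environmental to 4400 m: -11.1 × 3.4 km = -37.74°C, so T = -5.34°C.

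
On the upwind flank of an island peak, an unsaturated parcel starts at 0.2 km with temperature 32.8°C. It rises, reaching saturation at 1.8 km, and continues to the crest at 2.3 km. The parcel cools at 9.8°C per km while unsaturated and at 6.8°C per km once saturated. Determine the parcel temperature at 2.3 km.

200 → 1800 m (dry, 9.8°C/km): ΔT = -9.8 × 1.6 = -15.68°C → T = 17.12°C
1800 → 2300 m (saturated, 6.8°C/km): ΔT = -6.8 × 0.5 = -3.4°C → T = 13.72°C

13.72°C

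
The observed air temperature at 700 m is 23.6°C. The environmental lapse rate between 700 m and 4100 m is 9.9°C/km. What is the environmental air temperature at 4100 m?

-10.06°C

From 700 m to 4100 m (environmental): cools by 9.9 × 3.4 = 33.66°C, giving -10.06°C.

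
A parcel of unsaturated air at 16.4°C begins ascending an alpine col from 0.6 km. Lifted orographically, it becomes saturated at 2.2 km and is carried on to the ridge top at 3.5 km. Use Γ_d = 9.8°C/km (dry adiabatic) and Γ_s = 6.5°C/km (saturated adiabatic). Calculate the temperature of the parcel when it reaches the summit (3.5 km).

600–2200 m, dry: Δz = 1.6 km ⇒ ΔT = -15.68°C; T = 0.72°C
2200–3500 m, saturated: Δz = 1.3 km ⇒ ΔT = -8.45°C; T = -7.73°C

-7.73°C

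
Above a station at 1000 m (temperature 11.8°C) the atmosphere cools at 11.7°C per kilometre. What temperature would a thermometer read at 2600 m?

-6.92°C

1000–2600 m, environmental: Δz = 1.6 km ⇒ ΔT = -18.72°C; T = -6.92°C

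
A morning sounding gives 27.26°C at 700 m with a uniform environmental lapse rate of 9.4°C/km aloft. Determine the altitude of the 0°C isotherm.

Height above start = (27.26 − 0) / 9.4 = 2.9 km
Altitude = 700 m + 2900 m = 3600 m

3600 m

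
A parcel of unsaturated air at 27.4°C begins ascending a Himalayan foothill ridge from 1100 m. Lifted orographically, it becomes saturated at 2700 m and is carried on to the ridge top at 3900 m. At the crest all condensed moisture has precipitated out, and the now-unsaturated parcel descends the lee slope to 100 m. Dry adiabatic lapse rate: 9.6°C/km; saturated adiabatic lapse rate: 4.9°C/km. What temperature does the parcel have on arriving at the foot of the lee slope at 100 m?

Dry to 2700 m: -9.6 × 1.6 km = -15.36°C, so T = 12.04°C.
Saturated to 3900 m: -4.9 × 1.2 km = -5.88°C, so T = 6.16°C.
Dry descent to 100 m: +9.6 × 3.8 km = +36.48°C, so T = 42.64°C.

42.64°C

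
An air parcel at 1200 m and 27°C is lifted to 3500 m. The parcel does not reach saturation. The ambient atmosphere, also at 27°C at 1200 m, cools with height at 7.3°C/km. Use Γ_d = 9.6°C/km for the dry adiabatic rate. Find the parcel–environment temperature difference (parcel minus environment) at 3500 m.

-5.29°C (parcel cooler than environment)

Parcel:
  Dry to 3500 m: -9.6 × 2.3 km = -22.08°C, so T = 4.92°C.
Environment:
  Environment to 3500 m: -7.3 × 2.3 km = -16.79°C, so T = 10.21°C.
T_parcel − T_env = 4.92 − 10.21 = -5.29°C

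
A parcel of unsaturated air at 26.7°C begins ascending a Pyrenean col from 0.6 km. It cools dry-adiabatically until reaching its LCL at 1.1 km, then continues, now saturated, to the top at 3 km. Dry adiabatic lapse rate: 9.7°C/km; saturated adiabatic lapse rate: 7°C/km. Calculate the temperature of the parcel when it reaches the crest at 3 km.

600–1100 m, dry: Δz = 0.5 km ⇒ ΔT = -4.85°C; T = 21.85°C
1100–3000 m, saturated: Δz = 1.9 km ⇒ ΔT = -13.3°C; T = 8.55°C

8.55°C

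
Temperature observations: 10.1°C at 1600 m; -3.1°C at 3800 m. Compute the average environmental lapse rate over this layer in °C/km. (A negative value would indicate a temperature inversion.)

Γ = −ΔT/Δz = (10.1 − (-3.1)) / (3800 − 1600) m
  = 13.2°C / 2.2 km = 6°C/km

6°C/km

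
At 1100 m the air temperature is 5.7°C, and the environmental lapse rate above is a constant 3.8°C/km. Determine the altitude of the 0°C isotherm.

2600 m

Height above start = (5.7 − 0) / 3.8 = 1.5 km
Altitude = 1100 m + 1500 m = 2600 m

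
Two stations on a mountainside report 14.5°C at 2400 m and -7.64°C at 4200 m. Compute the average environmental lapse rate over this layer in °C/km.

Γ = −ΔT/Δz = (14.5 − (-7.64)) / (4200 − 2400) m
  = 22.14°C / 1.8 km = 12.3°C/km

12.3°C/km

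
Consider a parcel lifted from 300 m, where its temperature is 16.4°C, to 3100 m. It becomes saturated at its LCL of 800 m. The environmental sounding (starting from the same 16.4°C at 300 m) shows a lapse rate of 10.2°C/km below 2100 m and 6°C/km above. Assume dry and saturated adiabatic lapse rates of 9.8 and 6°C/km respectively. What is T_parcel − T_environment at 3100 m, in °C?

+5.66°C (parcel warmer than environment)

Parcel:
  From 300 m to 800 m (dry): cools by 9.8 × 0.5 = 4.9°C, giving 11.5°C.
  From 800 m to 3100 m (saturated): cools by 6 × 2.3 = 13.8°C, giving -2.3°C.
Environment:
  From 300 m to 2100 m (environment, lower layer): cools by 10.2 × 1.8 = 18.36°C, giving -1.96°C.
  From 2100 m to 3100 m (environment, upper layer): cools by 6 × 1 = 6°C, giving -7.96°C.
T_parcel − T_env = -2.3 − (-7.96) = +5.66°C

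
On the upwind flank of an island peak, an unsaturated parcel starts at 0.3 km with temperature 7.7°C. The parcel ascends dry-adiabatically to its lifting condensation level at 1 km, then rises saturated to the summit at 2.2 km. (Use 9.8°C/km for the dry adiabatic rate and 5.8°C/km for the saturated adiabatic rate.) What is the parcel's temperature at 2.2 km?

-6.12°C

300–1000 m, dry: Δz = 0.7 km ⇒ ΔT = -6.86°C; T = 0.84°C
1000–2200 m, saturated: Δz = 1.2 km ⇒ ΔT = -6.96°C; T = -6.12°C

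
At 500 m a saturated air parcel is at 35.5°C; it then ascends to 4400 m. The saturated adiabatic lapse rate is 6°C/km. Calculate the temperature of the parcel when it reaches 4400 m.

12.1°C

Saturated adiabatic to 4400 m: -6 × 3.9 km = -23.4°C, so T = 12.1°C.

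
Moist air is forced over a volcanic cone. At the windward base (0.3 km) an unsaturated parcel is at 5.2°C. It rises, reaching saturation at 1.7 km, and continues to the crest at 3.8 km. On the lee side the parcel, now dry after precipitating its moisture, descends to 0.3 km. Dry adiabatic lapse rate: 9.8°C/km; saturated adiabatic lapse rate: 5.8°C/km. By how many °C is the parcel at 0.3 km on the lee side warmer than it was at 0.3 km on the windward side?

+8.4°C

300 → 1700 m (dry, 9.8°C/km): ΔT = -9.8 × 1.4 = -13.72°C → T = -8.52°C
1700 → 3800 m (saturated, 5.8°C/km): ΔT = -5.8 × 2.1 = -12.18°C → T = -20.7°C
3800 → 300 m (dry descent, 9.8°C/km): ΔT = +9.8 × 3.5 = +34.3°C → T = 13.6°C
Net change vs windward start: 13.6 − 5.2 = +8.4°C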